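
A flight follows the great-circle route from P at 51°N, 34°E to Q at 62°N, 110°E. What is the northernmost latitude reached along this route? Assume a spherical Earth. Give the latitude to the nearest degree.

The great circle lies in the plane with unit normal n̂ = (p₁ × p₂)/|p₁ × p₂|.
Here n̂_z ≈ +0.439; the vertex latitude is φ_max = arccos|n̂_z| ≈ 63.9°.
Check via Clairaut: cos φ_max = |cos φ₁| · sin C = cos(51.0°)·sin(44.3°) ≈ 0.439, again giving ≈ 63.9°.

≈ 64°N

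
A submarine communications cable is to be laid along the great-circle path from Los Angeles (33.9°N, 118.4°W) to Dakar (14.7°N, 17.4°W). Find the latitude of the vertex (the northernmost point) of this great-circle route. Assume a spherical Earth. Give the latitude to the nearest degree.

≈ 38°N

The great circle lies in the plane with unit normal n̂ = (p₁ × p₂)/|p₁ × p₂|.
Here n̂_z ≈ +0.788; the vertex latitude is φ_max = arccos|n̂_z| ≈ 38.0°.
Check via Clairaut: cos φ_max = |cos φ₁| · sin C = cos(33.9°)·sin(71.7°) ≈ 0.788, again giving ≈ 38.0°.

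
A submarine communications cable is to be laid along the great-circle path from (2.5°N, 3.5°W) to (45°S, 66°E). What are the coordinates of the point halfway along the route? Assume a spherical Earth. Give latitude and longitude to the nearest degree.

≈ (25°S, 24°E)

Convert each endpoint to a unit vector on the sphere (x = cos φ cos λ, y = cos φ sin λ, z = sin φ).
The central angle between the endpoints is δ = arccos(p₁·p₂) ≈ 1.353 rad (77.5°).
Interpolate at f = 1/2 with slerp weights a = sin((1−f)δ)/sin δ ≈ 0.641, b = sin(fδ)/sin δ ≈ 0.641.
p = a·p₁ + b·p₂ ≈ (0.824, 0.375, -0.425); φ = arcsin(p_z) ≈ -25.17°, λ = atan2(p_y, p_x) ≈ 24.48°.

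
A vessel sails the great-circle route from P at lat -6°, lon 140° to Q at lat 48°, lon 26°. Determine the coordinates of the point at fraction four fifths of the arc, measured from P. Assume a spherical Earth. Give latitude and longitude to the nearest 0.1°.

Convert each endpoint to a unit vector on the sphere (x = cos φ cos λ, y = cos φ sin λ, z = sin φ).
The central angle between the endpoints is δ = arccos(p₁·p₂) ≈ 1.927 rad (110.4°).
Interpolate at f = 4/5 with slerp weights a = sin((1−f)δ)/sin δ ≈ 0.401, b = sin(fδ)/sin δ ≈ 1.066.
p = a·p₁ + b·p₂ ≈ (0.336, 0.569, 0.751); φ = arcsin(p_z) ≈ 48.64°, λ = atan2(p_y, p_x) ≈ 59.46°.

≈ lat 48.6°, lon 59.5°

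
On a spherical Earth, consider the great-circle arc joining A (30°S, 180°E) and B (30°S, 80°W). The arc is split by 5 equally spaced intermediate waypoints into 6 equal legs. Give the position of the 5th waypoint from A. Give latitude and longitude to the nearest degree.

≈ (36°S, 95°W)

The haversine formula gives a central angle δ ≈ 1.451 rad (83.1°) between the endpoints.
Interpolate at f = 5/6 with slerp weights a = sin((1−f)δ)/sin δ ≈ 0.241, b = sin(fδ)/sin δ ≈ 0.942.
p = a·p₁ + b·p₂ ≈ (-0.067, -0.803, -0.592); φ = arcsin(p_z) ≈ -36.27°, λ = atan2(p_y, p_x) ≈ -94.78°.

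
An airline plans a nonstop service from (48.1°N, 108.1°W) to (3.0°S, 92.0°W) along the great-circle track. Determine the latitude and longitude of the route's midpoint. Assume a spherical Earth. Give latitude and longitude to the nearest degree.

≈ (23°N, 98°W)

Write both endpoints as unit vectors p₁, p₂ with components (cos φ cos λ, cos φ sin λ, sin φ).
The central angle between the endpoints is δ = arccos(p₁·p₂) ≈ 0.925 rad (53.0°).
Interpolate at f = 1/2 with slerp weights a = sin((1−f)δ)/sin δ ≈ 0.559, b = sin(fδ)/sin δ ≈ 0.559.
p = a·p₁ + b·p₂ ≈ (-0.135, -0.912, 0.387); φ = arcsin(p_z) ≈ 22.74°, λ = atan2(p_y, p_x) ≈ -98.44°.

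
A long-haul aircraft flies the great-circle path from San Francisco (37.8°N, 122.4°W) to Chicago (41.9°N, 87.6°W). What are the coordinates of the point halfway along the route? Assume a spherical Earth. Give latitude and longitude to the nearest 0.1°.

≈ (41.2°N, 105.5°W)

From cos δ = sin φ₁ sin φ₂ + cos φ₁ cos φ₂ cos Δλ, the central angle is δ ≈ 0.468 rad (26.8°).
Interpolate at f = 1/2 with slerp weights a = sin((1−f)δ)/sin δ ≈ 0.514, b = sin(fδ)/sin δ ≈ 0.514.
p = a·p₁ + b·p₂ ≈ (-0.202, -0.725, 0.658); φ = arcsin(p_z) ≈ 41.17°, λ = atan2(p_y, p_x) ≈ -105.54°.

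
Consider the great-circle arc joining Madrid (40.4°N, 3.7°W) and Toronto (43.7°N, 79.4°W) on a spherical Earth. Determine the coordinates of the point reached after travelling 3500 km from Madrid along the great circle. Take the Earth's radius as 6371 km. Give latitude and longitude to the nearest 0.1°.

≈ 48.9°N, 47.0°W

Convert each endpoint to a unit vector on the sphere (x = cos φ cos λ, y = cos φ sin λ, z = sin φ).
The central angle between the endpoints is δ = arccos(p₁·p₂) ≈ 0.947 rad (54.3°). The total great-circle distance is δ·R ≈ 0.947 × 6371 ≈ 6036 km, so the target fraction is f = 3500/6036 ≈ 0.580.
Interpolate at f ≈ 0.580 with slerp weights a = sin((1−f)δ)/sin δ ≈ 0.477, b = sin(fδ)/sin δ ≈ 0.643.
p = a·p₁ + b·p₂ ≈ (0.448, -0.480, 0.754); φ = arcsin(p_z) ≈ 48.92°, λ = atan2(p_y, p_x) ≈ -46.98°.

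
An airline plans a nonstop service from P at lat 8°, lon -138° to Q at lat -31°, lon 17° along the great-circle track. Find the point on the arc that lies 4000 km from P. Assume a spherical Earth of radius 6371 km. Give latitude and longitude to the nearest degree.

≈ lat -19°, lon -113°

From cos δ = sin φ₁ sin φ₂ + cos φ₁ cos φ₂ cos Δλ, the central angle is δ ≈ 2.570 rad (147.2°). The total great-circle distance is δ·R ≈ 2.570 × 6371 ≈ 16373 km, so the target fraction is f = 4000/16373 ≈ 0.244.
Interpolate at f ≈ 0.244 with slerp weights a = sin((1−f)δ)/sin δ ≈ 1.722, b = sin(fδ)/sin δ ≈ 1.086.
p = a·p₁ + b·p₂ ≈ (-0.378, -0.869, -0.319); φ = arcsin(p_z) ≈ -18.63°, λ = atan2(p_y, p_x) ≈ -113.48°.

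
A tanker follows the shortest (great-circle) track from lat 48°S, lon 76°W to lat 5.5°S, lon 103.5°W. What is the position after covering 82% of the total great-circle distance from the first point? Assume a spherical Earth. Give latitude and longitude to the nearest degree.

Convert each endpoint to a unit vector on the sphere (x = cos φ cos λ, y = cos φ sin λ, z = sin φ).
The central angle between the endpoints is δ = arccos(p₁·p₂) ≈ 0.847 rad (48.5°).
Interpolate at f = 0.82 with slerp weights a = sin((1−f)δ)/sin δ ≈ 0.203, b = sin(fδ)/sin δ ≈ 0.854.
p = a·p₁ + b·p₂ ≈ (-0.166, -0.958, -0.233); φ = arcsin(p_z) ≈ -13.44°, λ = atan2(p_y, p_x) ≈ -99.81°.

≈ lat 13°S, lon 100°W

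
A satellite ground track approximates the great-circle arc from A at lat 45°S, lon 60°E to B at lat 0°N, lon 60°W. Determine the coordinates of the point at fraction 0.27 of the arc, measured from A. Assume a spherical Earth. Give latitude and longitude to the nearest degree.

≈ lat 48°S, lon 16°E

Write both endpoints as unit vectors p₁, p₂ with components (cos φ cos λ, cos φ sin λ, sin φ).
The central angle between the endpoints is δ = arccos(p₁·p₂) ≈ 1.932 rad (110.7°).
Interpolate at f = 0.27 with slerp weights a = sin((1−f)δ)/sin δ ≈ 1.055, b = sin(fδ)/sin δ ≈ 0.533.
p = a·p₁ + b·p₂ ≈ (0.639, 0.185, -0.746); φ = arcsin(p_z) ≈ -48.27°, λ = atan2(p_y, p_x) ≈ 16.13°.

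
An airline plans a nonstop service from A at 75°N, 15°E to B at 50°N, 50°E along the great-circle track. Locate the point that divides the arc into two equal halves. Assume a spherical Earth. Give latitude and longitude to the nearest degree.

≈ 63°N, 40°E

Write both endpoints as unit vectors p₁, p₂ with components (cos φ cos λ, cos φ sin λ, sin φ).
The central angle between the endpoints is δ = arccos(p₁·p₂) ≈ 0.503 rad (28.8°).
Interpolate at f = 1/2 with slerp weights a = sin((1−f)δ)/sin δ ≈ 0.516, b = sin(fδ)/sin δ ≈ 0.516.
p = a·p₁ + b·p₂ ≈ (0.342, 0.289, 0.894); φ = arcsin(p_z) ≈ 63.39°, λ = atan2(p_y, p_x) ≈ 40.15°.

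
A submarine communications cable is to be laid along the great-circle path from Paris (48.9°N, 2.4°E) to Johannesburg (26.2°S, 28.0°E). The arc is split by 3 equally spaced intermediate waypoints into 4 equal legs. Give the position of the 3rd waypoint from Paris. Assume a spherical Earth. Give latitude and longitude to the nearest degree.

Write both endpoints as unit vectors p₁, p₂ with components (cos φ cos λ, cos φ sin λ, sin φ).
The central angle between the endpoints is δ = arccos(p₁·p₂) ≈ 1.370 rad (78.5°).
Interpolate at f = 3/4 with slerp weights a = sin((1−f)δ)/sin δ ≈ 0.343, b = sin(fδ)/sin δ ≈ 0.874.
p = a·p₁ + b·p₂ ≈ (0.917, 0.377, -0.127); φ = arcsin(p_z) ≈ -7.32°, λ = atan2(p_y, p_x) ≈ 22.37°.

≈ (7°S, 22°E)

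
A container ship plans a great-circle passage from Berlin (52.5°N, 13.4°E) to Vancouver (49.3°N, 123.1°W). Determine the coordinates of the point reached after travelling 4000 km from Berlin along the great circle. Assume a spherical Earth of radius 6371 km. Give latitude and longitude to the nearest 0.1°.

Write both endpoints as unit vectors p₁, p₂ with components (cos φ cos λ, cos φ sin λ, sin φ).
The central angle between the endpoints is δ = arccos(p₁·p₂) ≈ 1.252 rad (71.7°). The total great-circle distance is δ·R ≈ 1.252 × 6371 ≈ 7976 km, so the target fraction is f = 4000/7976 ≈ 0.502.
Interpolate at f ≈ 0.502 with slerp weights a = sin((1−f)δ)/sin δ ≈ 0.615, b = sin(fδ)/sin δ ≈ 0.619.
p = a·p₁ + b·p₂ ≈ (0.144, -0.251, 0.957); φ = arcsin(p_z) ≈ 73.17°, λ = atan2(p_y, p_x) ≈ -60.15°.

≈ (73.2°N, 60.1°W)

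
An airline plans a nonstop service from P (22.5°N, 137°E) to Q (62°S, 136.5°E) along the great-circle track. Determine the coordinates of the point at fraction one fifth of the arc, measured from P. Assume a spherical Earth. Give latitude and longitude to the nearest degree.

≈ (6°N, 137°E)

Write both endpoints as unit vectors p₁, p₂ with components (cos φ cos λ, cos φ sin λ, sin φ).
The central angle between the endpoints is δ = arccos(p₁·p₂) ≈ 1.475 rad (84.5°).
Interpolate at f = 1/5 with slerp weights a = sin((1−f)δ)/sin δ ≈ 0.929, b = sin(fδ)/sin δ ≈ 0.292.
p = a·p₁ + b·p₂ ≈ (-0.727, 0.680, 0.098); φ = arcsin(p_z) ≈ 5.60°, λ = atan2(p_y, p_x) ≈ 136.93°.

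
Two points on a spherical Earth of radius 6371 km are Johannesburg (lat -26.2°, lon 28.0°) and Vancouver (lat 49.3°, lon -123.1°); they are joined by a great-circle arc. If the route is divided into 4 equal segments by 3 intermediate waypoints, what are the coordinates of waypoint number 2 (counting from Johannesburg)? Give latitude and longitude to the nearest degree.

≈ lat 35°, lon -16°

From cos δ = sin φ₁ sin φ₂ + cos φ₁ cos φ₂ cos Δλ, the central angle is δ ≈ 2.581 rad (147.9°).
Interpolate at f = 2/4 with slerp weights a = sin((1−f)δ)/sin δ ≈ 1.807, b = sin(fδ)/sin δ ≈ 1.807.
p = a·p₁ + b·p₂ ≈ (0.788, -0.226, 0.572); φ = arcsin(p_z) ≈ 34.91°, λ = atan2(p_y, p_x) ≈ -16.00°.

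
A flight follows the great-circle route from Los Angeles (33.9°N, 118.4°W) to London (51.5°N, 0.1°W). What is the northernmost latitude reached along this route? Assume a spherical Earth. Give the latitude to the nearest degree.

≈ 62°N

The great circle lies in the plane with unit normal n̂ = (p₁ × p₂)/|p₁ × p₂|.
Here n̂_z ≈ +0.464; the vertex latitude is φ_max = arccos|n̂_z| ≈ 62.4°.
Check via Clairaut: cos φ_max = |cos φ₁| · sin C = cos(33.9°)·sin(33.9°) ≈ 0.464, again giving ≈ 62.4°.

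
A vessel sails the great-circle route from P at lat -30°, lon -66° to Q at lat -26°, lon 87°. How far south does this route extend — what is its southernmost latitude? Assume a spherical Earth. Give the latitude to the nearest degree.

The great circle lies in the plane with unit normal n̂ = (p₁ × p₂)/|p₁ × p₂|.
Here n̂_z ≈ +0.401; the vertex latitude is φ_max = arccos|n̂_z| ≈ 66.3°.
Check via Clairaut: cos φ_max = |cos φ₁| · sin C = cos(30.0°)·sin(152.4°) ≈ 0.401, again giving ≈ 66.3°.

≈ -66°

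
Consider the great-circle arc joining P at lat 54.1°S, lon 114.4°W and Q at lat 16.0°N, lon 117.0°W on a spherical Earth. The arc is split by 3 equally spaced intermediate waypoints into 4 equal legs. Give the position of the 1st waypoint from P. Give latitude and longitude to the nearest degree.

≈ lat 37°S, lon 115°W

From cos δ = sin φ₁ sin φ₂ + cos φ₁ cos φ₂ cos Δλ, the central angle is δ ≈ 1.224 rad (70.1°).
Interpolate at f = 1/4 with slerp weights a = sin((1−f)δ)/sin δ ≈ 0.845, b = sin(fδ)/sin δ ≈ 0.320.
p = a·p₁ + b·p₂ ≈ (-0.344, -0.725, -0.596); φ = arcsin(p_z) ≈ -36.58°, λ = atan2(p_y, p_x) ≈ -115.40°.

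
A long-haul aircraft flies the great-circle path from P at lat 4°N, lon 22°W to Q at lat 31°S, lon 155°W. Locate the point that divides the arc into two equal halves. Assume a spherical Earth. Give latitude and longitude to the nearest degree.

Convert each endpoint to a unit vector on the sphere (x = cos φ cos λ, y = cos φ sin λ, z = sin φ).
The central angle between the endpoints is δ = arccos(p₁·p₂) ≈ 2.238 rad (128.2°).
Interpolate at f = 1/2 with slerp weights a = sin((1−f)δ)/sin δ ≈ 1.146, b = sin(fδ)/sin δ ≈ 1.146.
p = a·p₁ + b·p₂ ≈ (0.170, -0.843, -0.510); φ = arcsin(p_z) ≈ -30.67°, λ = atan2(p_y, p_x) ≈ -78.62°.

≈ lat 31°S, lon 79°W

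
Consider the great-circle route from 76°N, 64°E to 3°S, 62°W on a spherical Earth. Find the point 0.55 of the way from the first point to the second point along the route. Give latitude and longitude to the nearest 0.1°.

The haversine formula gives a central angle δ ≈ 1.765 rad (101.1°) between the endpoints.
Interpolate at f = 0.55 with slerp weights a = sin((1−f)δ)/sin δ ≈ 0.727, b = sin(fδ)/sin δ ≈ 0.841.
p = a·p₁ + b·p₂ ≈ (0.471, -0.584, 0.661); φ = arcsin(p_z) ≈ 41.40°, λ = atan2(p_y, p_x) ≈ -51.07°.

≈ 41.4°N, 51.1°W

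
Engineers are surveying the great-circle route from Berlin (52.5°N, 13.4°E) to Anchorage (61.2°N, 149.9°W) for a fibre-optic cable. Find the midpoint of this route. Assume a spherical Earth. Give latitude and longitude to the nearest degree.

≈ (83°N, 30°W)

Write both endpoints as unit vectors p₁, p₂ with components (cos φ cos λ, cos φ sin λ, sin φ).
The central angle between the endpoints is δ = arccos(p₁·p₂) ≈ 1.144 rad (65.5°).
Interpolate at f = 1/2 with slerp weights a = sin((1−f)δ)/sin δ ≈ 0.595, b = sin(fδ)/sin δ ≈ 0.595.
p = a·p₁ + b·p₂ ≈ (0.104, -0.060, 0.993); φ = arcsin(p_z) ≈ 83.10°, λ = atan2(p_y, p_x) ≈ -29.82°.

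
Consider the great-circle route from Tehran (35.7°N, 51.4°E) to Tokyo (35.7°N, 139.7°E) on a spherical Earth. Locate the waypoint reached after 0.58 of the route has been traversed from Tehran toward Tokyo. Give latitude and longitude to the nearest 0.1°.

The haversine formula gives a central angle δ ≈ 1.202 rad (68.9°) between the endpoints.
Interpolate at f = 0.58 with slerp weights a = sin((1−f)δ)/sin δ ≈ 0.519, b = sin(fδ)/sin δ ≈ 0.688.
p = a·p₁ + b·p₂ ≈ (-0.164, 0.691, 0.704); φ = arcsin(p_z) ≈ 44.78°, λ = atan2(p_y, p_x) ≈ 103.33°.

≈ (44.8°N, 103.3°E)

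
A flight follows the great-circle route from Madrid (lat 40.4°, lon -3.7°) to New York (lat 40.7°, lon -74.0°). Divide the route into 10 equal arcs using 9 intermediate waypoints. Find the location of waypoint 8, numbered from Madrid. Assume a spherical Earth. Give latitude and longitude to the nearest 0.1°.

≈ lat 44.2°, lon -60.8°

Write both endpoints as unit vectors p₁, p₂ with components (cos φ cos λ, cos φ sin λ, sin φ).
The central angle between the endpoints is δ = arccos(p₁·p₂) ≈ 0.906 rad (51.9°).
Interpolate at f = 8/10 with slerp weights a = sin((1−f)δ)/sin δ ≈ 0.229, b = sin(fδ)/sin δ ≈ 0.842.
p = a·p₁ + b·p₂ ≈ (0.350, -0.625, 0.698); φ = arcsin(p_z) ≈ 44.24°, λ = atan2(p_y, p_x) ≈ -60.76°.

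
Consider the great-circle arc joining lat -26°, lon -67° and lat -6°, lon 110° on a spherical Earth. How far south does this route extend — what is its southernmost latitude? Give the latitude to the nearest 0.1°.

The great circle lies in the plane with unit normal n̂ = (p₁ × p₂)/|p₁ × p₂|.
Here n̂_z ≈ +0.088; the vertex latitude is φ_max = arccos|n̂_z| ≈ 85.0°.
Check via Clairaut: cos φ_max = |cos φ₁| · sin C = cos(26.0°)·sin(174.4°) ≈ 0.088, again giving ≈ 85.0°.

≈ -85.0°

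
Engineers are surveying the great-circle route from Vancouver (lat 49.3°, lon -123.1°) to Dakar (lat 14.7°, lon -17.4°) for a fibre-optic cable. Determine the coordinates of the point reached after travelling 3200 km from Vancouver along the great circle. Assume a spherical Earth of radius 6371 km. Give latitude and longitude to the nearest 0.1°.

Convert each endpoint to a unit vector on the sphere (x = cos φ cos λ, y = cos φ sin λ, z = sin φ).
The central angle between the endpoints is δ = arccos(p₁·p₂) ≈ 1.549 rad (88.8°). The total great-circle distance is δ·R ≈ 1.549 × 6371 ≈ 9869 km, so the target fraction is f = 3200/9869 ≈ 0.324.
Interpolate at f ≈ 0.324 with slerp weights a = sin((1−f)δ)/sin δ ≈ 0.866, b = sin(fδ)/sin δ ≈ 0.482.
p = a·p₁ + b·p₂ ≈ (0.136, -0.612, 0.779); φ = arcsin(p_z) ≈ 51.15°, λ = atan2(p_y, p_x) ≈ -77.47°.

≈ lat 51.1°, lon -77.5°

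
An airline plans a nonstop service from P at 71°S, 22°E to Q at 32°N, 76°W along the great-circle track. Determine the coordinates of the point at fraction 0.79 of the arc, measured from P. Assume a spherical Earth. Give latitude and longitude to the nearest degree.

Write both endpoints as unit vectors p₁, p₂ with components (cos φ cos λ, cos φ sin λ, sin φ).
The central angle between the endpoints is δ = arccos(p₁·p₂) ≈ 2.141 rad (122.6°).
Interpolate at f = 0.79 with slerp weights a = sin((1−f)δ)/sin δ ≈ 0.516, b = sin(fδ)/sin δ ≈ 1.179.
p = a·p₁ + b·p₂ ≈ (0.398, -0.907, 0.137); φ = arcsin(p_z) ≈ 7.87°, λ = atan2(p_y, p_x) ≈ -66.33°.

≈ 8°N, 66°W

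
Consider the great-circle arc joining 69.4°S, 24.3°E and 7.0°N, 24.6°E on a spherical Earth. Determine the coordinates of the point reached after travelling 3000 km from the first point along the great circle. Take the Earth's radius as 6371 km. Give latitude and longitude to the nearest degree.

≈ 42°S, 24°E

Convert each endpoint to a unit vector on the sphere (x = cos φ cos λ, y = cos φ sin λ, z = sin φ).
The central angle between the endpoints is δ = arccos(p₁·p₂) ≈ 1.333 rad (76.4°). The total great-circle distance is δ·R ≈ 1.333 × 6371 ≈ 8495 km, so the target fraction is f = 3000/8495 ≈ 0.353.
Interpolate at f ≈ 0.353 with slerp weights a = sin((1−f)δ)/sin δ ≈ 0.781, b = sin(fδ)/sin δ ≈ 0.467.
p = a·p₁ + b·p₂ ≈ (0.672, 0.306, -0.675); φ = arcsin(p_z) ≈ -42.42°, λ = atan2(p_y, p_x) ≈ 24.49°.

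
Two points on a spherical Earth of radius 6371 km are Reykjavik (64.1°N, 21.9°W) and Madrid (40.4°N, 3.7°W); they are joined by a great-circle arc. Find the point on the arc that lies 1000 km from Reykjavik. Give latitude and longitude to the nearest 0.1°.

Convert each endpoint to a unit vector on the sphere (x = cos φ cos λ, y = cos φ sin λ, z = sin φ).
The central angle between the endpoints is δ = arccos(p₁·p₂) ≈ 0.453 rad (26.0°). The total great-circle distance is δ·R ≈ 0.453 × 6371 ≈ 2888 km, so the target fraction is f = 1000/2888 ≈ 0.346.
Interpolate at f ≈ 0.346 with slerp weights a = sin((1−f)δ)/sin δ ≈ 0.667, b = sin(fδ)/sin δ ≈ 0.357.
p = a·p₁ + b·p₂ ≈ (0.542, -0.126, 0.831); φ = arcsin(p_z) ≈ 56.22°, λ = atan2(p_y, p_x) ≈ -13.12°.

≈ 56.2°N, 13.1°W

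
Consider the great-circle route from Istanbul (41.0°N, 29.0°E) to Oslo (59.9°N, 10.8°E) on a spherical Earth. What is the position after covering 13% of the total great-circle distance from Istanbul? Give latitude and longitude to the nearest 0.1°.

From cos δ = sin φ₁ sin φ₂ + cos φ₁ cos φ₂ cos Δλ, the central angle is δ ≈ 0.384 rad (22.0°).
Interpolate at f = 0.13 with slerp weights a = sin((1−f)δ)/sin δ ≈ 0.875, b = sin(fδ)/sin δ ≈ 0.133.
p = a·p₁ + b·p₂ ≈ (0.643, 0.333, 0.689); φ = arcsin(p_z) ≈ 43.59°, λ = atan2(p_y, p_x) ≈ 27.35°.

≈ (43.6°N, 27.3°E)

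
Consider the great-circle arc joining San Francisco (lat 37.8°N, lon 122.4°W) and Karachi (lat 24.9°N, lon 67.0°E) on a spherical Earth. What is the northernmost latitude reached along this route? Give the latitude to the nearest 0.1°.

The great circle lies in the plane with unit normal n̂ = (p₁ × p₂)/|p₁ × p₂|.
Here n̂_z ≈ -0.131; the vertex latitude is φ_max = arccos|n̂_z| ≈ 82.5°.
Check via Clairaut: cos φ_max = |cos φ₁| · sin C = cos(37.8°)·sin(9.5°) ≈ 0.131, again giving ≈ 82.5°.

≈ 82.5°N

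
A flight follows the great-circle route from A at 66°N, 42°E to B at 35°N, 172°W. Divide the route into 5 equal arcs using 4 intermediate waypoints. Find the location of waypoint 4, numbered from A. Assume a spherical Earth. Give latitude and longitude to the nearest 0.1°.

≈ 49.6°N, 177.4°W

From cos δ = sin φ₁ sin φ₂ + cos φ₁ cos φ₂ cos Δλ, the central angle is δ ≈ 1.320 rad (75.7°).
Interpolate at f = 4/5 with slerp weights a = sin((1−f)δ)/sin δ ≈ 0.269, b = sin(fδ)/sin δ ≈ 0.899.
p = a·p₁ + b·p₂ ≈ (-0.647, -0.029, 0.762); φ = arcsin(p_z) ≈ 49.60°, λ = atan2(p_y, p_x) ≈ -177.43°.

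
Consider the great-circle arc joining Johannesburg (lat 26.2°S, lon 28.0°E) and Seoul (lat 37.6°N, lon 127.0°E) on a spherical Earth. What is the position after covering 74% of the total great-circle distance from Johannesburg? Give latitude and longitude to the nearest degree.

The haversine formula gives a central angle δ ≈ 1.961 rad (112.4°) between the endpoints.
Interpolate at f = 0.74 with slerp weights a = sin((1−f)δ)/sin δ ≈ 0.528, b = sin(fδ)/sin δ ≈ 1.074.
p = a·p₁ + b·p₂ ≈ (-0.094, 0.902, 0.422); φ = arcsin(p_z) ≈ 24.96°, λ = atan2(p_y, p_x) ≈ 95.94°.

≈ lat 25°N, lon 96°E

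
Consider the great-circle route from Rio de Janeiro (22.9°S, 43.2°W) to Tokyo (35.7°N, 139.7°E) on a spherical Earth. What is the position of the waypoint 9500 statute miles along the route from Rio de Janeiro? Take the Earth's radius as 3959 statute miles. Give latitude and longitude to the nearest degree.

≈ 64°N, 153°E

Convert each endpoint to a unit vector on the sphere (x = cos φ cos λ, y = cos φ sin λ, z = sin φ).
The central angle between the endpoints is δ = arccos(p₁·p₂) ≈ 2.914 rad (167.0°). The total great-circle distance is δ·R ≈ 2.914 × 3959 ≈ 11536 mi, so the target fraction is f = 9500/11536 ≈ 0.823.
Interpolate at f ≈ 0.823 with slerp weights a = sin((1−f)δ)/sin δ ≈ 2.179, b = sin(fδ)/sin δ ≈ 2.994.
p = a·p₁ + b·p₂ ≈ (-0.391, 0.198, 0.899); φ = arcsin(p_z) ≈ 64.02°, λ = atan2(p_y, p_x) ≈ 153.11°.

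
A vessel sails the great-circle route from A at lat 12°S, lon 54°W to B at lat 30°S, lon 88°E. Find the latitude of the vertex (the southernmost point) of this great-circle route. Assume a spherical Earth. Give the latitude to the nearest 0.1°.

The great circle lies in the plane with unit normal n̂ = (p₁ × p₂)/|p₁ × p₂|.
Here n̂_z ≈ +0.631; the vertex latitude is φ_max = arccos|n̂_z| ≈ 50.9°.

≈ 50.9°S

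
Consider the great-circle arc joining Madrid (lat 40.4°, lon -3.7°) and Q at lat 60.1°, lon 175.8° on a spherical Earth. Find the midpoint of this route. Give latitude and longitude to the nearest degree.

≈ lat 80°, lon -3°

From cos δ = sin φ₁ sin φ₂ + cos φ₁ cos φ₂ cos Δλ, the central angle is δ ≈ 1.388 rad (79.5°).
Interpolate at f = 1/2 with slerp weights a = sin((1−f)δ)/sin δ ≈ 0.650, b = sin(fδ)/sin δ ≈ 0.650.
p = a·p₁ + b·p₂ ≈ (0.171, -0.008, 0.985); φ = arcsin(p_z) ≈ 80.15°, λ = atan2(p_y, p_x) ≈ -2.75°.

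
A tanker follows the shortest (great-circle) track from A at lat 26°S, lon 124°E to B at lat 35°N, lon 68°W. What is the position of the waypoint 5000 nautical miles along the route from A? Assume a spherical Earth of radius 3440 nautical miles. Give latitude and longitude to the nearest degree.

From cos δ = sin φ₁ sin φ₂ + cos φ₁ cos φ₂ cos Δλ, the central angle is δ ≈ 2.903 rad (166.3°). The total great-circle distance is δ·R ≈ 2.903 × 3440 ≈ 9985 nmi, so the target fraction is f = 5000/9985 ≈ 0.501.
Interpolate at f ≈ 0.501 with slerp weights a = sin((1−f)δ)/sin δ ≈ 4.195, b = sin(fδ)/sin δ ≈ 4.197.
p = a·p₁ + b·p₂ ≈ (-0.820, -0.062, 0.568); φ = arcsin(p_z) ≈ 34.64°, λ = atan2(p_y, p_x) ≈ -175.68°.

≈ lat 35°N, lon 176°W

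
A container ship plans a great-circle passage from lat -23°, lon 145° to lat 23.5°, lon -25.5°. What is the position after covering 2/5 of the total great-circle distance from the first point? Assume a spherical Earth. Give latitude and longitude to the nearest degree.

≈ lat -4°, lon 77°

Convert each endpoint to a unit vector on the sphere (x = cos φ cos λ, y = cos φ sin λ, z = sin φ).
The central angle between the endpoints is δ = arccos(p₁·p₂) ≈ 2.989 rad (171.3°).
Interpolate at f = 2/5 with slerp weights a = sin((1−f)δ)/sin δ ≈ 6.418, b = sin(fδ)/sin δ ≈ 6.122.
p = a·p₁ + b·p₂ ≈ (0.228, 0.971, -0.066); φ = arcsin(p_z) ≈ -3.80°, λ = atan2(p_y, p_x) ≈ 76.76°.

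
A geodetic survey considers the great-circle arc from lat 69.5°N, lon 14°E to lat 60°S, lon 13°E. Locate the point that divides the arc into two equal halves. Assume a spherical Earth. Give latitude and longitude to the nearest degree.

≈ lat 5°N, lon 13°E

From cos δ = sin φ₁ sin φ₂ + cos φ₁ cos φ₂ cos Δλ, the central angle is δ ≈ 2.260 rad (129.5°).
Interpolate at f = 1/2 with slerp weights a = sin((1−f)δ)/sin δ ≈ 1.172, b = sin(fδ)/sin δ ≈ 1.172.
p = a·p₁ + b·p₂ ≈ (0.969, 0.231, 0.083); φ = arcsin(p_z) ≈ 4.75°, λ = atan2(p_y, p_x) ≈ 13.41°.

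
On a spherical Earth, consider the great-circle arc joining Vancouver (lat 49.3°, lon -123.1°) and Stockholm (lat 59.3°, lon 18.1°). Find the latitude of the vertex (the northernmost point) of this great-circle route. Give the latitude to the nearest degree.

≈ 77°

The great circle lies in the plane with unit normal n̂ = (p₁ × p₂)/|p₁ × p₂|.
Here n̂_z ≈ +0.227; the vertex latitude is φ_max = arccos|n̂_z| ≈ 76.9°.
Check via Clairaut: cos φ_max = |cos φ₁| · sin C = cos(49.3°)·sin(20.4°) ≈ 0.227, again giving ≈ 76.9°.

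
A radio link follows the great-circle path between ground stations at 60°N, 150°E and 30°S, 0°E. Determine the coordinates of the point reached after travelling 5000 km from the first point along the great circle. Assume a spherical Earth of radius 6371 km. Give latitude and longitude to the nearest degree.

≈ 58°N, 53°E

The haversine formula gives a central angle δ ≈ 2.512 rad (143.9°) between the endpoints. The total great-circle distance is δ·R ≈ 2.512 × 6371 ≈ 16001 km, so the target fraction is f = 5000/16001 ≈ 0.312.
Interpolate at f ≈ 0.312 with slerp weights a = sin((1−f)δ)/sin δ ≈ 1.677, b = sin(fδ)/sin δ ≈ 1.199.
p = a·p₁ + b·p₂ ≈ (0.313, 0.419, 0.852); φ = arcsin(p_z) ≈ 58.47°, λ = atan2(p_y, p_x) ≈ 53.27°.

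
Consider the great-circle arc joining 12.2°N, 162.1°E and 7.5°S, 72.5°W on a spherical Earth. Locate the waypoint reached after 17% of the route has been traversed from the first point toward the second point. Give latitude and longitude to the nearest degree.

≈ 11°N, 176°W

Convert each endpoint to a unit vector on the sphere (x = cos φ cos λ, y = cos φ sin λ, z = sin φ).
The central angle between the endpoints is δ = arccos(p₁·p₂) ≈ 2.201 rad (126.1°).
Interpolate at f = 0.17 with slerp weights a = sin((1−f)δ)/sin δ ≈ 1.197, b = sin(fδ)/sin δ ≈ 0.452.
p = a·p₁ + b·p₂ ≈ (-0.979, -0.068, 0.194); φ = arcsin(p_z) ≈ 11.18°, λ = atan2(p_y, p_x) ≈ -176.03°.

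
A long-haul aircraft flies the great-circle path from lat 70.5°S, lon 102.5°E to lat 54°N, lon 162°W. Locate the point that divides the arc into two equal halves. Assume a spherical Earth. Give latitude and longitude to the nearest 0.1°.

≈ lat 11.7°S, lon 167.1°E

The haversine formula gives a central angle δ ≈ 2.468 rad (141.4°) between the endpoints.
Interpolate at f = 1/2 with slerp weights a = sin((1−f)δ)/sin δ ≈ 1.512, b = sin(fδ)/sin δ ≈ 1.512.
p = a·p₁ + b·p₂ ≈ (-0.955, 0.218, -0.202); φ = arcsin(p_z) ≈ -11.66°, λ = atan2(p_y, p_x) ≈ 167.13°.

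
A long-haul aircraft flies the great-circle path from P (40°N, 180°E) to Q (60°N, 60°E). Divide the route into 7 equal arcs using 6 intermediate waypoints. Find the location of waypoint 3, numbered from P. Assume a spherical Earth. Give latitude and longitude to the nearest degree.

Convert each endpoint to a unit vector on the sphere (x = cos φ cos λ, y = cos φ sin λ, z = sin φ).
The central angle between the endpoints is δ = arccos(p₁·p₂) ≈ 1.197 rad (68.6°).
Interpolate at f = 3/7 with slerp weights a = sin((1−f)δ)/sin δ ≈ 0.679, b = sin(fδ)/sin δ ≈ 0.527.
p = a·p₁ + b·p₂ ≈ (-0.388, 0.228, 0.893); φ = arcsin(p_z) ≈ 63.24°, λ = atan2(p_y, p_x) ≈ 149.54°.

≈ (63°N, 150°E)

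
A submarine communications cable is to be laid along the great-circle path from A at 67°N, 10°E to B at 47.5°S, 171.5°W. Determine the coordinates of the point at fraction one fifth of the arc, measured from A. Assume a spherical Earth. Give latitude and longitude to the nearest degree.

Write both endpoints as unit vectors p₁, p₂ with components (cos φ cos λ, cos φ sin λ, sin φ).
The central angle between the endpoints is δ = arccos(p₁·p₂) ≈ 2.801 rad (160.5°).
Interpolate at f = 1/5 with slerp weights a = sin((1−f)δ)/sin δ ≈ 2.346, b = sin(fδ)/sin δ ≈ 1.591.
p = a·p₁ + b·p₂ ≈ (-0.160, 0.000, 0.987); φ = arcsin(p_z) ≈ 80.80°, λ = atan2(p_y, p_x) ≈ 179.87°.

≈ 81°N, 180°E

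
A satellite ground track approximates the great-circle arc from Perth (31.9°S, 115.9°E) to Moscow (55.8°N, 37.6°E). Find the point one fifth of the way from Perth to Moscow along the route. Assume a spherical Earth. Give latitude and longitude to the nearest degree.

Write both endpoints as unit vectors p₁, p₂ with components (cos φ cos λ, cos φ sin λ, sin φ).
The central angle between the endpoints is δ = arccos(p₁·p₂) ≈ 1.918 rad (109.9°).
Interpolate at f = 1/5 with slerp weights a = sin((1−f)δ)/sin δ ≈ 1.063, b = sin(fδ)/sin δ ≈ 0.398.
p = a·p₁ + b·p₂ ≈ (-0.217, 0.948, -0.232); φ = arcsin(p_z) ≈ -13.44°, λ = atan2(p_y, p_x) ≈ 102.88°.

≈ 13°S, 103°E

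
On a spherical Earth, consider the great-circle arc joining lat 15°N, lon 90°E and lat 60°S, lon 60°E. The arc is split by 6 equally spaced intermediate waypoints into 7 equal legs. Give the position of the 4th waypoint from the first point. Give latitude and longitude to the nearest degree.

≈ lat 29°S, lon 78°E

From cos δ = sin φ₁ sin φ₂ + cos φ₁ cos φ₂ cos Δλ, the central angle is δ ≈ 1.375 rad (78.8°).
Interpolate at f = 4/7 with slerp weights a = sin((1−f)δ)/sin δ ≈ 0.567, b = sin(fδ)/sin δ ≈ 0.721.
p = a·p₁ + b·p₂ ≈ (0.180, 0.860, -0.478); φ = arcsin(p_z) ≈ -28.55°, λ = atan2(p_y, p_x) ≈ 78.15°.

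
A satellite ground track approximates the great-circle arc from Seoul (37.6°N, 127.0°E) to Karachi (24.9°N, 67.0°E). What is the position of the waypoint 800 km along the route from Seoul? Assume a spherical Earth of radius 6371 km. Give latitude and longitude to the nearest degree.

Write both endpoints as unit vectors p₁, p₂ with components (cos φ cos λ, cos φ sin λ, sin φ).
The central angle between the endpoints is δ = arccos(p₁·p₂) ≈ 0.907 rad (52.0°). The total great-circle distance is δ·R ≈ 0.907 × 6371 ≈ 5778 km, so the target fraction is f = 800/5778 ≈ 0.138.
Interpolate at f ≈ 0.138 with slerp weights a = sin((1−f)δ)/sin δ ≈ 0.894, b = sin(fδ)/sin δ ≈ 0.159.
p = a·p₁ + b·p₂ ≈ (-0.370, 0.699, 0.613); φ = arcsin(p_z) ≈ 37.77°, λ = atan2(p_y, p_x) ≈ 117.91°.

≈ (38°N, 118°E)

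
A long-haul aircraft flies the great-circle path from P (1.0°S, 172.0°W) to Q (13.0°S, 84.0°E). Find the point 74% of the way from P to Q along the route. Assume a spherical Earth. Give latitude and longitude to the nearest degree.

Write both endpoints as unit vectors p₁, p₂ with components (cos φ cos λ, cos φ sin λ, sin φ).
The central angle between the endpoints is δ = arccos(p₁·p₂) ≈ 1.805 rad (103.4°).
Interpolate at f = 0.74 with slerp weights a = sin((1−f)δ)/sin δ ≈ 0.465, b = sin(fδ)/sin δ ≈ 1.000.
p = a·p₁ + b·p₂ ≈ (-0.358, 0.904, -0.233); φ = arcsin(p_z) ≈ -13.47°, λ = atan2(p_y, p_x) ≈ 111.63°.

≈ (13°S, 112°E)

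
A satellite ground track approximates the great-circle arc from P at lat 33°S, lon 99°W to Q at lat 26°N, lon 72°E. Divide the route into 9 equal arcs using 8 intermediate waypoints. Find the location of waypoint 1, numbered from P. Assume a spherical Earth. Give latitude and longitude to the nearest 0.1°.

From cos δ = sin φ₁ sin φ₂ + cos φ₁ cos φ₂ cos Δλ, the central angle is δ ≈ 2.958 rad (169.5°).
Interpolate at f = 1/9 with slerp weights a = sin((1−f)δ)/sin δ ≈ 2.689, b = sin(fδ)/sin δ ≈ 1.772.
p = a·p₁ + b·p₂ ≈ (0.139, -0.713, -0.688); φ = arcsin(p_z) ≈ -43.44°, λ = atan2(p_y, p_x) ≈ -78.93°.

≈ lat 43.4°S, lon 78.9°W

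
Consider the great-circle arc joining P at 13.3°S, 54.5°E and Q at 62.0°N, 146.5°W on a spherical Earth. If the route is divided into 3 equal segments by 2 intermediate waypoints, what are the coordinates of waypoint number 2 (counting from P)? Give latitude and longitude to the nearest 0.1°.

≈ 68.7°N, 91.0°E

Convert each endpoint to a unit vector on the sphere (x = cos φ cos λ, y = cos φ sin λ, z = sin φ).
The central angle between the endpoints is δ = arccos(p₁·p₂) ≈ 2.252 rad (129.0°).
Interpolate at f = 2/3 with slerp weights a = sin((1−f)δ)/sin δ ≈ 0.878, b = sin(fδ)/sin δ ≈ 1.284.
p = a·p₁ + b·p₂ ≈ (-0.007, 0.363, 0.932); φ = arcsin(p_z) ≈ 68.72°, λ = atan2(p_y, p_x) ≈ 91.03°.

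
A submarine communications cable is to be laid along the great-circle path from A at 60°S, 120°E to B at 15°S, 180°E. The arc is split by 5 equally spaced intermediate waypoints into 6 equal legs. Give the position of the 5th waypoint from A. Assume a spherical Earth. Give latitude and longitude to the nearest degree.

≈ 24°S, 174°E

Convert each endpoint to a unit vector on the sphere (x = cos φ cos λ, y = cos φ sin λ, z = sin φ).
The central angle between the endpoints is δ = arccos(p₁·p₂) ≈ 1.086 rad (62.2°).
Interpolate at f = 5/6 with slerp weights a = sin((1−f)δ)/sin δ ≈ 0.203, b = sin(fδ)/sin δ ≈ 0.889.
p = a·p₁ + b·p₂ ≈ (-0.909, 0.088, -0.406); φ = arcsin(p_z) ≈ -23.97°, λ = atan2(p_y, p_x) ≈ 174.47°.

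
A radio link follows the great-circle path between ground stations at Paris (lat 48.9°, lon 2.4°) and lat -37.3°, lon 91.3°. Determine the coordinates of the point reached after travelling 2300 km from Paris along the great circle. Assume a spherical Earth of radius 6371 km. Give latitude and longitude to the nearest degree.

≈ lat 37°, lon 25°

From cos δ = sin φ₁ sin φ₂ + cos φ₁ cos φ₂ cos Δλ, the central angle is δ ≈ 2.034 rad (116.5°). The total great-circle distance is δ·R ≈ 2.034 × 6371 ≈ 12957 km, so the target fraction is f = 2300/12957 ≈ 0.178.
Interpolate at f ≈ 0.178 with slerp weights a = sin((1−f)δ)/sin δ ≈ 1.112, b = sin(fδ)/sin δ ≈ 0.395.
p = a·p₁ + b·p₂ ≈ (0.723, 0.345, 0.599); φ = arcsin(p_z) ≈ 36.77°, λ = atan2(p_y, p_x) ≈ 25.48°.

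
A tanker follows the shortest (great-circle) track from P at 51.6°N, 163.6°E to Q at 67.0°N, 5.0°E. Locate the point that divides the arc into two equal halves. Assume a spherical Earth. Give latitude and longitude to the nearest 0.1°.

Convert each endpoint to a unit vector on the sphere (x = cos φ cos λ, y = cos φ sin λ, z = sin φ).
The central angle between the endpoints is δ = arccos(p₁·p₂) ≈ 1.052 rad (60.3°).
Interpolate at f = 1/2 with slerp weights a = sin((1−f)δ)/sin δ ≈ 0.578, b = sin(fδ)/sin δ ≈ 0.578.
p = a·p₁ + b·p₂ ≈ (-0.119, 0.121, 0.985); φ = arcsin(p_z) ≈ 80.21°, λ = atan2(p_y, p_x) ≈ 134.61°.

≈ 80.2°N, 134.6°E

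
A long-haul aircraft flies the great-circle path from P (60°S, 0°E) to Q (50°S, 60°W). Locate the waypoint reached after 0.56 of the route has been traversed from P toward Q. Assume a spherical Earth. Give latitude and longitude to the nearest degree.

Write both endpoints as unit vectors p₁, p₂ with components (cos φ cos λ, cos φ sin λ, sin φ).
The central angle between the endpoints is δ = arccos(p₁·p₂) ≈ 0.602 rad (34.5°).
Interpolate at f = 0.56 with slerp weights a = sin((1−f)δ)/sin δ ≈ 0.462, b = sin(fδ)/sin δ ≈ 0.584.
p = a·p₁ + b·p₂ ≈ (0.419, -0.325, -0.848); φ = arcsin(p_z) ≈ -57.98°, λ = atan2(p_y, p_x) ≈ -37.82°.

≈ (58°S, 38°W)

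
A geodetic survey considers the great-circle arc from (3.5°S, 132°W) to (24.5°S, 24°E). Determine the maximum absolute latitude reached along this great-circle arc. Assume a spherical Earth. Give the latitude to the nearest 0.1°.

The great circle lies in the plane with unit normal n̂ = (p₁ × p₂)/|p₁ × p₂|.
Here n̂_z ≈ +0.622; the vertex latitude is φ_max = arccos|n̂_z| ≈ 51.5°.
Check via Clairaut: cos φ_max = |cos φ₁| · sin C = cos(3.5°)·sin(141.5°) ≈ 0.622, again giving ≈ 51.5°.

≈ 51.5°S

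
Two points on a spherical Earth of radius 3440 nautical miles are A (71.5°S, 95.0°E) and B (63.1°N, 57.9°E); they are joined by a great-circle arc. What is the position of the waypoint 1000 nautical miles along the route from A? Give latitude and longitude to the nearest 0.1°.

Convert each endpoint to a unit vector on the sphere (x = cos φ cos λ, y = cos φ sin λ, z = sin φ).
The central angle between the endpoints is δ = arccos(p₁·p₂) ≈ 2.391 rad (137.0°). The total great-circle distance is δ·R ≈ 2.391 × 3440 ≈ 8225 nmi, so the target fraction is f = 1000/8225 ≈ 0.122.
Interpolate at f ≈ 0.122 with slerp weights a = sin((1−f)δ)/sin δ ≈ 1.265, b = sin(fδ)/sin δ ≈ 0.420.
p = a·p₁ + b·p₂ ≈ (0.066, 0.561, -0.825); φ = arcsin(p_z) ≈ -55.61°, λ = atan2(p_y, p_x) ≈ 83.29°.

≈ (55.6°S, 83.3°E)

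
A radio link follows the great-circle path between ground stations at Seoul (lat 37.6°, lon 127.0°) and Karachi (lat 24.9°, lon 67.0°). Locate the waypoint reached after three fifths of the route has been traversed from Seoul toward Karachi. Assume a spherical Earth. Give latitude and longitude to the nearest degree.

≈ lat 33°, lon 89°

The haversine formula gives a central angle δ ≈ 0.907 rad (52.0°) between the endpoints.
Interpolate at f = 3/5 with slerp weights a = sin((1−f)δ)/sin δ ≈ 0.451, b = sin(fδ)/sin δ ≈ 0.657.
p = a·p₁ + b·p₂ ≈ (0.018, 0.834, 0.552); φ = arcsin(p_z) ≈ 33.48°, λ = atan2(p_y, p_x) ≈ 88.76°.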